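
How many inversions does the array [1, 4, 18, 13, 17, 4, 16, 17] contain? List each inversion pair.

Finding inversions in [1, 4, 18, 13, 17, 4, 16, 17]:

(2, 3): arr[2]=18 > arr[3]=13
(2, 4): arr[2]=18 > arr[4]=17
(2, 5): arr[2]=18 > arr[5]=4
(2, 6): arr[2]=18 > arr[6]=16
(2, 7): arr[2]=18 > arr[7]=17
(3, 5): arr[3]=13 > arr[5]=4
(4, 5): arr[4]=17 > arr[5]=4
(4, 6): arr[4]=17 > arr[6]=16

Total inversions: 8

The array has 8 inversion(s): (2,3), (2,4), (2,5), (2,6), (2,7), (3,5), (4,5), (4,6). Each pair (i,j) satisfies i < j and arr[i] > arr[j].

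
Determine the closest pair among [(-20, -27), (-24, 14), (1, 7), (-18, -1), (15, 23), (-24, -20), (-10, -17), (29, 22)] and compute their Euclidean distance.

Computing all pairwise distances among 8 points:

d((-20, -27), (-24, 14)) = 41.1947
d((-20, -27), (1, 7)) = 39.9625
d((-20, -27), (-18, -1)) = 26.0768
d((-20, -27), (15, 23)) = 61.0328
d((-20, -27), (-24, -20)) = 8.0623 <-- minimum
d((-20, -27), (-10, -17)) = 14.1421
d((-20, -27), (29, 22)) = 69.2965
d((-24, 14), (1, 7)) = 25.9615
d((-24, 14), (-18, -1)) = 16.1555
d((-24, 14), (15, 23)) = 40.025
d((-24, 14), (-24, -20)) = 34.0
d((-24, 14), (-10, -17)) = 34.0147
d((-24, 14), (29, 22)) = 53.6004
d((1, 7), (-18, -1)) = 20.6155
d((1, 7), (15, 23)) = 21.2603
d((1, 7), (-24, -20)) = 36.7967
d((1, 7), (-10, -17)) = 26.4008
d((1, 7), (29, 22)) = 31.7648
d((-18, -1), (15, 23)) = 40.8044
d((-18, -1), (-24, -20)) = 19.9249
d((-18, -1), (-10, -17)) = 17.8885
d((-18, -1), (29, 22)) = 52.3259
d((15, 23), (-24, -20)) = 58.0517
d((15, 23), (-10, -17)) = 47.1699
d((15, 23), (29, 22)) = 14.0357
d((-24, -20), (-10, -17)) = 14.3178
d((-24, -20), (29, 22)) = 67.624
d((-10, -17), (29, 22)) = 55.1543

Closest pair: (-20, -27) and (-24, -20) with distance 8.0623

The closest pair is (-20, -27) and (-24, -20) with Euclidean distance 8.0623. For 8 points, brute-force pairwise comparison is shown above. For large n, the divide-and-conquer algorithm (sort by x, recurse on halves, check the dividing strip) achieves O(n log n).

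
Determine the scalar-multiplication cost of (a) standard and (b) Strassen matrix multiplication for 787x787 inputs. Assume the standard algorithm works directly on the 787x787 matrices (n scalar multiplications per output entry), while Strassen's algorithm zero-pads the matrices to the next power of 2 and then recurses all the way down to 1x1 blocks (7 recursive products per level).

Matrix multiplication for 787x787 matrices:

Strassen's algorithm requires power-of-2 dimensions. Pad 787x787 to 1024x1024 (next power of 2).

Standard algorithm: 787^3 = 487443403 multiplications
Strassen's algorithm: 7^(log2(1024)) = 7^10 = 282475249 multiplications
Savings: 487443403 - 282475249 = 204968154 multiplications

Standard: 487443403 multiplications (787^3). Strassen: 282475249 multiplications (7^10, after padding to 1024x1024). Strassen reduces 8 recursive multiplications to 7 at each level.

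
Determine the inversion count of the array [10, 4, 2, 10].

Finding inversions in [10, 4, 2, 10]:

(0, 1): arr[0]=10 > arr[1]=4
(0, 2): arr[0]=10 > arr[2]=2
(1, 2): arr[1]=4 > arr[2]=2

Total inversions: 3

The array has 3 inversion(s): (0,1), (0,2), (1,2). Each pair (i,j) satisfies i < j and arr[i] > arr[j].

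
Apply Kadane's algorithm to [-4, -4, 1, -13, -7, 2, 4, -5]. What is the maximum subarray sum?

Using Kadane's algorithm on [-4, -4, 1, -13, -7, 2, 4, -5]:

Scanning through the array:
Position 1 (value -4): max_ending_here = -4, max_so_far = -4
Position 2 (value 1): max_ending_here = 1, max_so_far = 1
Position 3 (value -13): max_ending_here = -12, max_so_far = 1
Position 4 (value -7): max_ending_here = -7, max_so_far = 1
Position 5 (value 2): max_ending_here = 2, max_so_far = 2
Position 6 (value 4): max_ending_here = 6, max_so_far = 6
Position 7 (value -5): max_ending_here = 1, max_so_far = 6

Maximum subarray: [2, 4]
Maximum sum: 6

The maximum subarray is [2, 4] with sum 6. This subarray runs from index 5 to index 6.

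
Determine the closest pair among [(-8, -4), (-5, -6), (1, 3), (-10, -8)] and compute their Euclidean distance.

Computing all pairwise distances among 4 points:

d((-8, -4), (-5, -6)) = 3.6056 <-- minimum
d((-8, -4), (1, 3)) = 11.4018
d((-8, -4), (-10, -8)) = 4.4721
d((-5, -6), (1, 3)) = 10.8167
d((-5, -6), (-10, -8)) = 5.3852
d((1, 3), (-10, -8)) = 15.5563

Closest pair: (-8, -4) and (-5, -6) with distance 3.6056

The closest pair is (-8, -4) and (-5, -6) with Euclidean distance 3.6056. For 4 points, brute-force pairwise comparison is shown above. For large n, the divide-and-conquer algorithm (sort by x, recurse on halves, check the dividing strip) achieves O(n log n).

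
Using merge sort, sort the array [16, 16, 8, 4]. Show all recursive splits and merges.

Merge sort trace:

Split: [16, 16, 8, 4] -> [16, 16] and [8, 4]
  Split: [16, 16] -> [16] and [16]
  Merge: [16] + [16] -> [16, 16]
  Split: [8, 4] -> [8] and [4]
  Merge: [8] + [4] -> [4, 8]
Merge: [16, 16] + [4, 8] -> [4, 8, 16, 16]

Final sorted array: [4, 8, 16, 16]

The merge sort proceeds by recursively splitting the array and merging sorted halves.
After all merges, the sorted array is [4, 8, 16, 16].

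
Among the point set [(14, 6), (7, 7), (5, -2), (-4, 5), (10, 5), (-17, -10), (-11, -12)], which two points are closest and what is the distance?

Computing all pairwise distances among 7 points:

d((14, 6), (7, 7)) = 7.0711
d((14, 6), (5, -2)) = 12.0416
d((14, 6), (-4, 5)) = 18.0278
d((14, 6), (10, 5)) = 4.1231
d((14, 6), (-17, -10)) = 34.8855
d((14, 6), (-11, -12)) = 30.8058
d((7, 7), (5, -2)) = 9.2195
d((7, 7), (-4, 5)) = 11.1803
d((7, 7), (10, 5)) = 3.6056 <-- minimum
d((7, 7), (-17, -10)) = 29.4109
d((7, 7), (-11, -12)) = 26.1725
d((5, -2), (-4, 5)) = 11.4018
d((5, -2), (10, 5)) = 8.6023
d((5, -2), (-17, -10)) = 23.4094
d((5, -2), (-11, -12)) = 18.868
d((-4, 5), (10, 5)) = 14.0
d((-4, 5), (-17, -10)) = 19.8494
d((-4, 5), (-11, -12)) = 18.3848
d((10, 5), (-17, -10)) = 30.8869
d((10, 5), (-11, -12)) = 27.0185
d((-17, -10), (-11, -12)) = 6.3246

Closest pair: (7, 7) and (10, 5) with distance 3.6056

The closest pair is (7, 7) and (10, 5) with Euclidean distance 3.6056. For 7 points, brute-force pairwise comparison is shown above. For large n, the divide-and-conquer algorithm (sort by x, recurse on halves, check the dividing strip) achieves O(n log n).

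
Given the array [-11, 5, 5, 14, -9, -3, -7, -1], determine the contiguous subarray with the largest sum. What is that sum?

Using Kadane's algorithm on [-11, 5, 5, 14, -9, -3, -7, -1]:

Scanning through the array:
Position 1 (value 5): max_ending_here = 5, max_so_far = 5
Position 2 (value 5): max_ending_here = 10, max_so_far = 10
Position 3 (value 14): max_ending_here = 24, max_so_far = 24
Position 4 (value -9): max_ending_here = 15, max_so_far = 24
Position 5 (value -3): max_ending_here = 12, max_so_far = 24
Position 6 (value -7): max_ending_here = 5, max_so_far = 24
Position 7 (value -1): max_ending_here = 4, max_so_far = 24

Maximum subarray: [5, 5, 14]
Maximum sum: 24

The maximum subarray is [5, 5, 14] with sum 24. This subarray runs from index 1 to index 3.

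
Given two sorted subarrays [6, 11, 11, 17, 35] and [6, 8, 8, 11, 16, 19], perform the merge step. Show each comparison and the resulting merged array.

Merging process:

Compare 6 vs 6: take 6 from left. Merged: [6]
Compare 11 vs 6: take 6 from right. Merged: [6, 6]
Compare 11 vs 8: take 8 from right. Merged: [6, 6, 8]
Compare 11 vs 8: take 8 from right. Merged: [6, 6, 8, 8]
Compare 11 vs 11: take 11 from left. Merged: [6, 6, 8, 8, 11]
Compare 11 vs 11: take 11 from left. Merged: [6, 6, 8, 8, 11, 11]
Compare 17 vs 11: take 11 from right. Merged: [6, 6, 8, 8, 11, 11, 11]
Compare 17 vs 16: take 16 from right. Merged: [6, 6, 8, 8, 11, 11, 11, 16]
Compare 17 vs 19: take 17 from left. Merged: [6, 6, 8, 8, 11, 11, 11, 16, 17]
Compare 35 vs 19: take 19 from right. Merged: [6, 6, 8, 8, 11, 11, 11, 16, 17, 19]
Append remaining from left: [35]. Merged: [6, 6, 8, 8, 11, 11, 11, 16, 17, 19, 35]

Final merged array: [6, 6, 8, 8, 11, 11, 11, 16, 17, 19, 35]
Total comparisons: 10

The merged array is [6, 6, 8, 8, 11, 11, 11, 16, 17, 19, 35], requiring 10 comparisons. The merge step runs in O(n) time where n is the total number of elements.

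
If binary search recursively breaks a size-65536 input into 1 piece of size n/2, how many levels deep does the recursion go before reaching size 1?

For divide and conquer with division factor 2:

Problem sizes at each level:
Level 0: 65536
Level 1: 32768
Level 2: 16384
Level 3: 8192
Level 4: 4096
Level 5: 2048
Level 6: 1024
Level 7: 512
Level 8: 256
Level 9: 128
Level 10: 64
Level 11: 32
Level 12: 16
Level 13: 8
Level 14: 4
Level 15: 2
Level 16: 1

The root is level 0 and the size-1 base case is level 16 (the tree spans levels 0 through 16, i.e. 17 levels counting the root), so the depth is the number of divisions: log_2(65536) = 16

The recursion tree depth is log_2(65536) = 16. At each level, the problem size is divided by 2, so it takes 16 divisions to reduce to a base case of size 1. The algorithm makes 1 recursive call at each level.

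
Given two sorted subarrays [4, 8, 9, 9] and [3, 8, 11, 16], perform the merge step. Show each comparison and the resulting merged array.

Merging process:

Compare 4 vs 3: take 3 from right. Merged: [3]
Compare 4 vs 8: take 4 from left. Merged: [3, 4]
Compare 8 vs 8: take 8 from left. Merged: [3, 4, 8]
Compare 9 vs 8: take 8 from right. Merged: [3, 4, 8, 8]
Compare 9 vs 11: take 9 from left. Merged: [3, 4, 8, 8, 9]
Compare 9 vs 11: take 9 from left. Merged: [3, 4, 8, 8, 9, 9]
Append remaining from right: [11, 16]. Merged: [3, 4, 8, 8, 9, 9, 11, 16]

Final merged array: [3, 4, 8, 8, 9, 9, 11, 16]
Total comparisons: 6

The merged array is [3, 4, 8, 8, 9, 9, 11, 16], requiring 6 comparisons. The merge step runs in O(n) time where n is the total number of elements.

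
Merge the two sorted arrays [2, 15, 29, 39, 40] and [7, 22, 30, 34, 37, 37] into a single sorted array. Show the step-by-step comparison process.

Merging process:

Compare 2 vs 7: take 2 from left. Merged: [2]
Compare 15 vs 7: take 7 from right. Merged: [2, 7]
Compare 15 vs 22: take 15 from left. Merged: [2, 7, 15]
Compare 29 vs 22: take 22 from right. Merged: [2, 7, 15, 22]
Compare 29 vs 30: take 29 from left. Merged: [2, 7, 15, 22, 29]
Compare 39 vs 30: take 30 from right. Merged: [2, 7, 15, 22, 29, 30]
Compare 39 vs 34: take 34 from right. Merged: [2, 7, 15, 22, 29, 30, 34]
Compare 39 vs 37: take 37 from right. Merged: [2, 7, 15, 22, 29, 30, 34, 37]
Compare 39 vs 37: take 37 from right. Merged: [2, 7, 15, 22, 29, 30, 34, 37, 37]
Append remaining from left: [39, 40]. Merged: [2, 7, 15, 22, 29, 30, 34, 37, 37, 39, 40]

Final merged array: [2, 7, 15, 22, 29, 30, 34, 37, 37, 39, 40]
Total comparisons: 9

The merged array is [2, 7, 15, 22, 29, 30, 34, 37, 37, 39, 40], requiring 9 comparisons. The merge step runs in O(n) time where n is the total number of elements.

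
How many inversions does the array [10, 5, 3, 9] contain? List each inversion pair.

Finding inversions in [10, 5, 3, 9]:

(0, 1): arr[0]=10 > arr[1]=5
(0, 2): arr[0]=10 > arr[2]=3
(0, 3): arr[0]=10 > arr[3]=9
(1, 2): arr[1]=5 > arr[2]=3

Total inversions: 4

The array has 4 inversion(s): (0,1), (0,2), (0,3), (1,2). Each pair (i,j) satisfies i < j and arr[i] > arr[j].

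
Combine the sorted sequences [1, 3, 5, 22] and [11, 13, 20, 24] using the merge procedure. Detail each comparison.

Merging process:

Compare 1 vs 11: take 1 from left. Merged: [1]
Compare 3 vs 11: take 3 from left. Merged: [1, 3]
Compare 5 vs 11: take 5 from left. Merged: [1, 3, 5]
Compare 22 vs 11: take 11 from right. Merged: [1, 3, 5, 11]
Compare 22 vs 13: take 13 from right. Merged: [1, 3, 5, 11, 13]
Compare 22 vs 20: take 20 from right. Merged: [1, 3, 5, 11, 13, 20]
Compare 22 vs 24: take 22 from left. Merged: [1, 3, 5, 11, 13, 20, 22]
Append remaining from right: [24]. Merged: [1, 3, 5, 11, 13, 20, 22, 24]

Final merged array: [1, 3, 5, 11, 13, 20, 22, 24]
Total comparisons: 7

The merged array is [1, 3, 5, 11, 13, 20, 22, 24], requiring 7 comparisons. The merge step runs in O(n) time where n is the total number of elements.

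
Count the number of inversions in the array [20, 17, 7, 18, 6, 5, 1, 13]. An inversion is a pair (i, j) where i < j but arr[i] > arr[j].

Finding inversions in [20, 17, 7, 18, 6, 5, 1, 13]:

(0, 1): arr[0]=20 > arr[1]=17
(0, 2): arr[0]=20 > arr[2]=7
(0, 3): arr[0]=20 > arr[3]=18
(0, 4): arr[0]=20 > arr[4]=6
(0, 5): arr[0]=20 > arr[5]=5
(0, 6): arr[0]=20 > arr[6]=1
(0, 7): arr[0]=20 > arr[7]=13
(1, 2): arr[1]=17 > arr[2]=7
(1, 4): arr[1]=17 > arr[4]=6
(1, 5): arr[1]=17 > arr[5]=5
(1, 6): arr[1]=17 > arr[6]=1
(1, 7): arr[1]=17 > arr[7]=13
(2, 4): arr[2]=7 > arr[4]=6
(2, 5): arr[2]=7 > arr[5]=5
(2, 6): arr[2]=7 > arr[6]=1
(3, 4): arr[3]=18 > arr[4]=6
(3, 5): arr[3]=18 > arr[5]=5
(3, 6): arr[3]=18 > arr[6]=1
(3, 7): arr[3]=18 > arr[7]=13
(4, 5): arr[4]=6 > arr[5]=5
(4, 6): arr[4]=6 > arr[6]=1
(5, 6): arr[5]=5 > arr[6]=1

Total inversions: 22

The array has 22 inversion(s): (0,1), (0,2), (0,3), (0,4), (0,5), (0,6), (0,7), (1,2), (1,4), (1,5), (1,6), (1,7), (2,4), (2,5), (2,6), (3,4), (3,5), (3,6), (3,7), (4,5), (4,6), (5,6). Each pair (i,j) satisfies i < j and arr[i] > arr[j].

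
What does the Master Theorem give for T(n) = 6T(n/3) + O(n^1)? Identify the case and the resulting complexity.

Master Theorem for T(n) = 6T(n/3) + O(n^1):

a = 6, b = 3, c = 1
log_b(a) = log_3(6) = 1.6309

Case 1: c = 1 < log_3(6) = 1.6309
T(n) = O(n^(log_3 6))

For T(n) = 6T(n/3) + O(n^1): log_3(6) = 1.6309. This is Case 1 of the Master Theorem (c < log_b(a), work dominated by leaves), giving O(n^(log_3 6)).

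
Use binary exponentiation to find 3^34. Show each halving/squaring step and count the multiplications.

Computing 3^34 by squaring (build up from 3^1; each line after the first costs one multiplication):

3^1 = 3
3^2 = (3^1)^2 = 3^2 = 9
3^4 = (3^2)^2 = 9^2 = 81
3^8 = (3^4)^2 = 81^2 = 6561
3^16 = (3^8)^2 = 6561^2 = 43046721
3^17 = 3 * 3^16 = 3 * 43046721 = 129140163
3^34 = (3^17)^2 = 129140163^2 = 16677181699666569

Result: 16677181699666569
Multiplications needed: 6 (6 lines after 3^1)

3^34 = 16677181699666569. Using exponentiation by squaring, this requires 6 multiplications. The key idea: if the exponent is even, square the half-power; if odd, multiply by the base once.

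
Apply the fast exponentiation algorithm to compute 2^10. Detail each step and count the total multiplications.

Computing 2^10 by squaring (build up from 2^1; each line after the first costs one multiplication):

2^1 = 2
2^2 = (2^1)^2 = 2^2 = 4
2^4 = (2^2)^2 = 4^2 = 16
2^5 = 2 * 2^4 = 2 * 16 = 32
2^10 = (2^5)^2 = 32^2 = 1024

Result: 1024
Multiplications needed: 4 (4 lines after 2^1)

2^10 = 1024. Using exponentiation by squaring, this requires 4 multiplications. The key idea: if the exponent is even, square the half-power; if odd, multiply by the base once.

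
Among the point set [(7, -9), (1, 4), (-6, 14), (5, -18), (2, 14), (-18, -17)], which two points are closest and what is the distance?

Computing all pairwise distances among 6 points:

d((7, -9), (1, 4)) = 14.3178
d((7, -9), (-6, 14)) = 26.4197
d((7, -9), (5, -18)) = 9.2195
d((7, -9), (2, 14)) = 23.5372
d((7, -9), (-18, -17)) = 26.2488
d((1, 4), (-6, 14)) = 12.2066
d((1, 4), (5, -18)) = 22.3607
d((1, 4), (2, 14)) = 10.0499
d((1, 4), (-18, -17)) = 28.3196
d((-6, 14), (5, -18)) = 33.8378
d((-6, 14), (2, 14)) = 8.0 <-- minimum
d((-6, 14), (-18, -17)) = 33.2415
d((5, -18), (2, 14)) = 32.1403
d((5, -18), (-18, -17)) = 23.0217
d((2, 14), (-18, -17)) = 36.8917

Closest pair: (-6, 14) and (2, 14) with distance 8.0

The closest pair is (-6, 14) and (2, 14) with Euclidean distance 8.0. For 6 points, brute-force pairwise comparison is shown above. For large n, the divide-and-conquer algorithm (sort by x, recurse on halves, check the dividing strip) achieves O(n log n).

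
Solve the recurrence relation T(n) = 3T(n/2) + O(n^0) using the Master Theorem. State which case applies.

Master Theorem for T(n) = 3T(n/2) + O(n^0):

a = 3, b = 2, c = 0
log_b(a) = log_2(3) = 1.5850

Case 1: c = 0 < log_2(3) = 1.5850
T(n) = O(n^(log_2 3))

For T(n) = 3T(n/2) + O(n^0): log_2(3) = 1.5850. This is Case 1 of the Master Theorem (c < log_b(a), work dominated by leaves), giving O(n^(log_2 3)).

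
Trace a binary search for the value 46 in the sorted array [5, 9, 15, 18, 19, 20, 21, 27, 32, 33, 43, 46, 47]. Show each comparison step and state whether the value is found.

Binary search for 46 in [5, 9, 15, 18, 19, 20, 21, 27, 32, 33, 43, 46, 47]:

lo=0, hi=12, mid=6, arr[mid]=21 -> 21 < 46, search right half
lo=7, hi=12, mid=9, arr[mid]=33 -> 33 < 46, search right half
lo=10, hi=12, mid=11, arr[mid]=46 -> Found target at index 11!

Binary search finds 46 at index 11 after 3 comparisons. The search repeatedly halves the search space by comparing with the middle element.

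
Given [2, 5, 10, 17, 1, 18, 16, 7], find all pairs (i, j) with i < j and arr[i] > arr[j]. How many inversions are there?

Finding inversions in [2, 5, 10, 17, 1, 18, 16, 7]:

(0, 4): arr[0]=2 > arr[4]=1
(1, 4): arr[1]=5 > arr[4]=1
(2, 4): arr[2]=10 > arr[4]=1
(2, 7): arr[2]=10 > arr[7]=7
(3, 4): arr[3]=17 > arr[4]=1
(3, 6): arr[3]=17 > arr[6]=16
(3, 7): arr[3]=17 > arr[7]=7
(5, 6): arr[5]=18 > arr[6]=16
(5, 7): arr[5]=18 > arr[7]=7
(6, 7): arr[6]=16 > arr[7]=7

Total inversions: 10

The array has 10 inversion(s): (0,4), (1,4), (2,4), (2,7), (3,4), (3,6), (3,7), (5,6), (5,7), (6,7). Each pair (i,j) satisfies i < j and arr[i] > arr[j].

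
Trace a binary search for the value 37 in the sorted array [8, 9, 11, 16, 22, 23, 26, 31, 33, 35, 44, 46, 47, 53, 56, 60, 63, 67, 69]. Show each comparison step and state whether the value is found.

Binary search for 37 in [8, 9, 11, 16, 22, 23, 26, 31, 33, 35, 44, 46, 47, 53, 56, 60, 63, 67, 69]:

lo=0, hi=18, mid=9, arr[mid]=35 -> 35 < 37, search right half
lo=10, hi=18, mid=14, arr[mid]=56 -> 56 > 37, search left half
lo=10, hi=13, mid=11, arr[mid]=46 -> 46 > 37, search left half
lo=10, hi=10, mid=10, arr[mid]=44 -> 44 > 37, search left half
lo=10 > hi=9, target 37 not found

Binary search determines that 37 is not in the array after 4 comparisons. The search space was exhausted without finding the target.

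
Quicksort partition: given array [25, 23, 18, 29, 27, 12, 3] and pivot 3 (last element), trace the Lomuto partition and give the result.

Lomuto partition with pivot = 3:

Initial array: [25, 23, 18, 29, 27, 12, 3]

arr[0]=25 > 3: no swap
arr[1]=23 > 3: no swap
arr[2]=18 > 3: no swap
arr[3]=29 > 3: no swap
arr[4]=27 > 3: no swap
arr[5]=12 > 3: no swap

Place pivot at position 0: [3, 23, 18, 29, 27, 12, 25]
Pivot position: 0

After partitioning with pivot 3, the array becomes [3, 23, 18, 29, 27, 12, 25]. The pivot is placed at index 0. All elements to the left of the pivot are <= 3, and all elements to the right are > 3.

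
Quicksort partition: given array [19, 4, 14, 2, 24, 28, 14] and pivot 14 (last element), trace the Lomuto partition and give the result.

Lomuto partition with pivot = 14:

Initial array: [19, 4, 14, 2, 24, 28, 14]

arr[0]=19 > 14: no swap
arr[1]=4 <= 14: swap with position 0, array becomes [4, 19, 14, 2, 24, 28, 14]
arr[2]=14 <= 14: swap with position 1, array becomes [4, 14, 19, 2, 24, 28, 14]
arr[3]=2 <= 14: swap with position 2, array becomes [4, 14, 2, 19, 24, 28, 14]
arr[4]=24 > 14: no swap
arr[5]=28 > 14: no swap

Place pivot at position 3: [4, 14, 2, 14, 24, 28, 19]
Pivot position: 3

After partitioning with pivot 14, the array becomes [4, 14, 2, 14, 24, 28, 19]. The pivot is placed at index 3. All elements to the left of the pivot are <= 14, and all elements to the right are > 14.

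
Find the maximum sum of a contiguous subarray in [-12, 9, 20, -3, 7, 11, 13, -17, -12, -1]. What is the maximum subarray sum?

Using Kadane's algorithm on [-12, 9, 20, -3, 7, 11, 13, -17, -12, -1]:

Scanning through the array:
Position 1 (value 9): max_ending_here = 9, max_so_far = 9
Position 2 (value 20): max_ending_here = 29, max_so_far = 29
Position 3 (value -3): max_ending_here = 26, max_so_far = 29
Position 4 (value 7): max_ending_here = 33, max_so_far = 33
Position 5 (value 11): max_ending_here = 44, max_so_far = 44
Position 6 (value 13): max_ending_here = 57, max_so_far = 57
Position 7 (value -17): max_ending_here = 40, max_so_far = 57
Position 8 (value -12): max_ending_here = 28, max_so_far = 57
Position 9 (value -1): max_ending_here = 27, max_so_far = 57

Maximum subarray: [9, 20, -3, 7, 11, 13]
Maximum sum: 57

The maximum subarray is [9, 20, -3, 7, 11, 13] with sum 57. This subarray runs from index 1 to index 6.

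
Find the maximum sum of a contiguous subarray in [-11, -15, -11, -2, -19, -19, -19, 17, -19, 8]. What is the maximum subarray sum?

Using Kadane's algorithm on [-11, -15, -11, -2, -19, -19, -19, 17, -19, 8]:

Scanning through the array:
Position 1 (value -15): max_ending_here = -15, max_so_far = -11
Position 2 (value -11): max_ending_here = -11, max_so_far = -11
Position 3 (value -2): max_ending_here = -2, max_so_far = -2
Position 4 (value -19): max_ending_here = -19, max_so_far = -2
Position 5 (value -19): max_ending_here = -19, max_so_far = -2
Position 6 (value -19): max_ending_here = -19, max_so_far = -2
Position 7 (value 17): max_ending_here = 17, max_so_far = 17
Position 8 (value -19): max_ending_here = -2, max_so_far = 17
Position 9 (value 8): max_ending_here = 8, max_so_far = 17

Maximum subarray: [17]
Maximum sum: 17

The maximum subarray is [17] with sum 17. This subarray runs from index 7 to index 7.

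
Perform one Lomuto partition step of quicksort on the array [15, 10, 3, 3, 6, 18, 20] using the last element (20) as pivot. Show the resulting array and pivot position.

Lomuto partition with pivot = 20:

Initial array: [15, 10, 3, 3, 6, 18, 20]

arr[0]=15 <= 20: swap with position 0, array becomes [15, 10, 3, 3, 6, 18, 20]
arr[1]=10 <= 20: swap with position 1, array becomes [15, 10, 3, 3, 6, 18, 20]
arr[2]=3 <= 20: swap with position 2, array becomes [15, 10, 3, 3, 6, 18, 20]
arr[3]=3 <= 20: swap with position 3, array becomes [15, 10, 3, 3, 6, 18, 20]
arr[4]=6 <= 20: swap with position 4, array becomes [15, 10, 3, 3, 6, 18, 20]
arr[5]=18 <= 20: swap with position 5, array becomes [15, 10, 3, 3, 6, 18, 20]

Place pivot at position 6: [15, 10, 3, 3, 6, 18, 20]
Pivot position: 6

After partitioning with pivot 20, the array becomes [15, 10, 3, 3, 6, 18, 20]. The pivot is placed at index 6. All elements to the left of the pivot are <= 20, and all elements to the right are > 20.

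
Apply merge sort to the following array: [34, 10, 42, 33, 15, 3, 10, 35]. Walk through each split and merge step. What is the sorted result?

Merge sort trace:

Split: [34, 10, 42, 33, 15, 3, 10, 35] -> [34, 10, 42, 33] and [15, 3, 10, 35]
  Split: [34, 10, 42, 33] -> [34, 10] and [42, 33]
    Split: [34, 10] -> [34] and [10]
    Merge: [34] + [10] -> [10, 34]
    Split: [42, 33] -> [42] and [33]
    Merge: [42] + [33] -> [33, 42]
  Merge: [10, 34] + [33, 42] -> [10, 33, 34, 42]
  Split: [15, 3, 10, 35] -> [15, 3] and [10, 35]
    Split: [15, 3] -> [15] and [3]
    Merge: [15] + [3] -> [3, 15]
    Split: [10, 35] -> [10] and [35]
    Merge: [10] + [35] -> [10, 35]
  Merge: [3, 15] + [10, 35] -> [3, 10, 15, 35]
Merge: [10, 33, 34, 42] + [3, 10, 15, 35] -> [3, 10, 10, 15, 33, 34, 35, 42]

Final sorted array: [3, 10, 10, 15, 33, 34, 35, 42]

The merge sort proceeds by recursively splitting the array and merging sorted halves.
After all merges, the sorted array is [3, 10, 10, 15, 33, 34, 35, 42].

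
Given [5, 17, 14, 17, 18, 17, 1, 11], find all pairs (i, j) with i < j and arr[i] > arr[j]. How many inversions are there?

Finding inversions in [5, 17, 14, 17, 18, 17, 1, 11]:

(0, 6): arr[0]=5 > arr[6]=1
(1, 2): arr[1]=17 > arr[2]=14
(1, 6): arr[1]=17 > arr[6]=1
(1, 7): arr[1]=17 > arr[7]=11
(2, 6): arr[2]=14 > arr[6]=1
(2, 7): arr[2]=14 > arr[7]=11
(3, 6): arr[3]=17 > arr[6]=1
(3, 7): arr[3]=17 > arr[7]=11
(4, 5): arr[4]=18 > arr[5]=17
(4, 6): arr[4]=18 > arr[6]=1
(4, 7): arr[4]=18 > arr[7]=11
(5, 6): arr[5]=17 > arr[6]=1
(5, 7): arr[5]=17 > arr[7]=11

Total inversions: 13

The array has 13 inversion(s): (0,6), (1,2), (1,6), (1,7), (2,6), (2,7), (3,6), (3,7), (4,5), (4,6), (4,7), (5,6), (5,7). Each pair (i,j) satisfies i < j and arr[i] > arr[j].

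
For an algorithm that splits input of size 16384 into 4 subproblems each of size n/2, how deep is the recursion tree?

For divide and conquer with division factor 2:

Problem sizes at each level:
Level 0: 16384
Level 1: 8192
Level 2: 4096
Level 3: 2048
Level 4: 1024
Level 5: 512
Level 6: 256
Level 7: 128
Level 8: 64
Level 9: 32
Level 10: 16
Level 11: 8
Level 12: 4
Level 13: 2
Level 14: 1

The root is level 0 and the size-1 base case is level 14 (the tree spans levels 0 through 14, i.e. 15 levels counting the root), so the depth is the number of divisions: log_2(16384) = 14

The recursion tree depth is log_2(16384) = 14. At each level, the problem size is divided by 2, so it takes 14 divisions to reduce to a base case of size 1. The algorithm makes 4 recursive calls at each level.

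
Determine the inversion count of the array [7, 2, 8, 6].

Finding inversions in [7, 2, 8, 6]:

(0, 1): arr[0]=7 > arr[1]=2
(0, 3): arr[0]=7 > arr[3]=6
(2, 3): arr[2]=8 > arr[3]=6

Total inversions: 3

The array has 3 inversion(s): (0,1), (0,3), (2,3). Each pair (i,j) satisfies i < j and arr[i] > arr[j].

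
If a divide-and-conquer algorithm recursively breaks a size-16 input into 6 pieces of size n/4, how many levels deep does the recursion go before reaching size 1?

For divide and conquer with division factor 4:

Problem sizes at each level:
Level 0: 16
Level 1: 4
Level 2: 1

The root is level 0 and the size-1 base case is level 2 (the tree spans levels 0 through 2, i.e. 3 levels counting the root), so the depth is the number of divisions: log_4(16) = 2

The recursion tree depth is log_4(16) = 2. At each level, the problem size is divided by 4, so it takes 2 divisions to reduce to a base case of size 1. The algorithm makes 6 recursive calls at each level.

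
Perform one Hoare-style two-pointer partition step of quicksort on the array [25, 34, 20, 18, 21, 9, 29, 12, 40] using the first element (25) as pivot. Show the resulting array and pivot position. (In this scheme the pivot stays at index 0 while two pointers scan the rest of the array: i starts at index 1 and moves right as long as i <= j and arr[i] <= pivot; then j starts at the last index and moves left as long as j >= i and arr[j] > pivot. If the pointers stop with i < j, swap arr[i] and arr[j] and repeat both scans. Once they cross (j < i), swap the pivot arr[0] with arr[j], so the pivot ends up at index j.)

Hoare-style two-pointer partition with pivot = 25:

Initial array: [25, 34, 20, 18, 21, 9, 29, 12, 40]

Pointers start at i = 1, j = 8.
i stops at index 1 (arr[1]=34 > 25), j stops at index 7 (arr[7]=12 <= 25): swap arr[1] and arr[7], array becomes [25, 12, 20, 18, 21, 9, 29, 34, 40]
i ends at 6, j ends at 5: the pointers have crossed (j < i), so scanning stops.

Swap pivot arr[0] with arr[5] to place pivot at position 5: [9, 12, 20, 18, 21, 25, 29, 34, 40]
Pivot position: 5

After partitioning with pivot 25, the array becomes [9, 12, 20, 18, 21, 25, 29, 34, 40]. The pivot is placed at index 5. All elements to the left of the pivot are <= 25, and all elements to the right are > 25.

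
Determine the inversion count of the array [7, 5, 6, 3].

Finding inversions in [7, 5, 6, 3]:

(0, 1): arr[0]=7 > arr[1]=5
(0, 2): arr[0]=7 > arr[2]=6
(0, 3): arr[0]=7 > arr[3]=3
(1, 3): arr[1]=5 > arr[3]=3
(2, 3): arr[2]=6 > arr[3]=3

Total inversions: 5

The array has 5 inversion(s): (0,1), (0,2), (0,3), (1,3), (2,3). Each pair (i,j) satisfies i < j and arr[i] > arr[j].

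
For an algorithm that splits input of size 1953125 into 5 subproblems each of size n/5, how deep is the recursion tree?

For divide and conquer with division factor 5:

Problem sizes at each level:
Level 0: 1953125
Level 1: 390625
Level 2: 78125
Level 3: 15625
Level 4: 3125
Level 5: 625
Level 6: 125
Level 7: 25
Level 8: 5
Level 9: 1

The root is level 0 and the size-1 base case is level 9 (the tree spans levels 0 through 9, i.e. 10 levels counting the root), so the depth is the number of divisions: log_5(1953125) = 9

The recursion tree depth is log_5(1953125) = 9. At each level, the problem size is divided by 5, so it takes 9 divisions to reduce to a base case of size 1. The algorithm makes 5 recursive calls at each level.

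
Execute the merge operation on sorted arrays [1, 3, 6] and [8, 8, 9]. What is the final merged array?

Merging process:

Compare 1 vs 8: take 1 from left. Merged: [1]
Compare 3 vs 8: take 3 from left. Merged: [1, 3]
Compare 6 vs 8: take 6 from left. Merged: [1, 3, 6]
Append remaining from right: [8, 8, 9]. Merged: [1, 3, 6, 8, 8, 9]

Final merged array: [1, 3, 6, 8, 8, 9]
Total comparisons: 3

The merged array is [1, 3, 6, 8, 8, 9], requiring 3 comparisons. The merge step runs in O(n) time where n is the total number of elements.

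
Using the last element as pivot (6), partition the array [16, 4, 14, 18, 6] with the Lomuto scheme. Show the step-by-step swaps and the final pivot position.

Lomuto partition with pivot = 6:

Initial array: [16, 4, 14, 18, 6]

arr[0]=16 > 6: no swap
arr[1]=4 <= 6: swap with position 0, array becomes [4, 16, 14, 18, 6]
arr[2]=14 > 6: no swap
arr[3]=18 > 6: no swap

Place pivot at position 1: [4, 6, 14, 18, 16]
Pivot position: 1

After partitioning with pivot 6, the array becomes [4, 6, 14, 18, 16]. The pivot is placed at index 1. All elements to the left of the pivot are <= 6, and all elements to the right are > 6.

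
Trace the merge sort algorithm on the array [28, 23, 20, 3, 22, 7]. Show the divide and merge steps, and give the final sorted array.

Merge sort trace:

Split: [28, 23, 20, 3, 22, 7] -> [28, 23, 20] and [3, 22, 7]
  Split: [28, 23, 20] -> [28] and [23, 20]
    Split: [23, 20] -> [23] and [20]
    Merge: [23] + [20] -> [20, 23]
  Merge: [28] + [20, 23] -> [20, 23, 28]
  Split: [3, 22, 7] -> [3] and [22, 7]
    Split: [22, 7] -> [22] and [7]
    Merge: [22] + [7] -> [7, 22]
  Merge: [3] + [7, 22] -> [3, 7, 22]
Merge: [20, 23, 28] + [3, 7, 22] -> [3, 7, 20, 22, 23, 28]

Final sorted array: [3, 7, 20, 22, 23, 28]

The merge sort proceeds by recursively splitting the array and merging sorted halves.
After all merges, the sorted array is [3, 7, 20, 22, 23, 28].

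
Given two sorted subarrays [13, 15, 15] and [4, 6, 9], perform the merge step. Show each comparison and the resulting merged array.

Merging process:

Compare 13 vs 4: take 4 from right. Merged: [4]
Compare 13 vs 6: take 6 from right. Merged: [4, 6]
Compare 13 vs 9: take 9 from right. Merged: [4, 6, 9]
Append remaining from left: [13, 15, 15]. Merged: [4, 6, 9, 13, 15, 15]

Final merged array: [4, 6, 9, 13, 15, 15]
Total comparisons: 3

The merged array is [4, 6, 9, 13, 15, 15], requiring 3 comparisons. The merge step runs in O(n) time where n is the total number of elements.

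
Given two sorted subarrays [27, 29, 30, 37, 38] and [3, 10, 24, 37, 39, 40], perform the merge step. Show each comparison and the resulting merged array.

Merging process:

Compare 27 vs 3: take 3 from right. Merged: [3]
Compare 27 vs 10: take 10 from right. Merged: [3, 10]
Compare 27 vs 24: take 24 from right. Merged: [3, 10, 24]
Compare 27 vs 37: take 27 from left. Merged: [3, 10, 24, 27]
Compare 29 vs 37: take 29 from left. Merged: [3, 10, 24, 27, 29]
Compare 30 vs 37: take 30 from left. Merged: [3, 10, 24, 27, 29, 30]
Compare 37 vs 37: take 37 from left. Merged: [3, 10, 24, 27, 29, 30, 37]
Compare 38 vs 37: take 37 from right. Merged: [3, 10, 24, 27, 29, 30, 37, 37]
Compare 38 vs 39: take 38 from left. Merged: [3, 10, 24, 27, 29, 30, 37, 37, 38]
Append remaining from right: [39, 40]. Merged: [3, 10, 24, 27, 29, 30, 37, 37, 38, 39, 40]

Final merged array: [3, 10, 24, 27, 29, 30, 37, 37, 38, 39, 40]
Total comparisons: 9

The merged array is [3, 10, 24, 27, 29, 30, 37, 37, 38, 39, 40], requiring 9 comparisons. The merge step runs in O(n) time where n is the total number of elements.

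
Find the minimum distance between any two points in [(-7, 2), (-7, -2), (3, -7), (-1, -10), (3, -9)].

Computing all pairwise distances among 5 points:

d((-7, 2), (-7, -2)) = 4.0
d((-7, 2), (3, -7)) = 13.4536
d((-7, 2), (-1, -10)) = 13.4164
d((-7, 2), (3, -9)) = 14.8661
d((-7, -2), (3, -7)) = 11.1803
d((-7, -2), (-1, -10)) = 10.0
d((-7, -2), (3, -9)) = 12.2066
d((3, -7), (-1, -10)) = 5.0
d((3, -7), (3, -9)) = 2.0 <-- minimum
d((-1, -10), (3, -9)) = 4.1231

Closest pair: (3, -7) and (3, -9) with distance 2.0

The closest pair is (3, -7) and (3, -9) with Euclidean distance 2.0. For 5 points, brute-force pairwise comparison is shown above. For large n, the divide-and-conquer algorithm (sort by x, recurse on halves, check the dividing strip) achieves O(n log n).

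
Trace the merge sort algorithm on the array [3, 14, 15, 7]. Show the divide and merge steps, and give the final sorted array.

Merge sort trace:

Split: [3, 14, 15, 7] -> [3, 14] and [15, 7]
  Split: [3, 14] -> [3] and [14]
  Merge: [3] + [14] -> [3, 14]
  Split: [15, 7] -> [15] and [7]
  Merge: [15] + [7] -> [7, 15]
Merge: [3, 14] + [7, 15] -> [3, 7, 14, 15]

Final sorted array: [3, 7, 14, 15]

The merge sort proceeds by recursively splitting the array and merging sorted halves.
After all merges, the sorted array is [3, 7, 14, 15].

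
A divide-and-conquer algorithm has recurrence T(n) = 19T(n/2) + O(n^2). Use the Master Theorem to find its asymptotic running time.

Master Theorem for T(n) = 19T(n/2) + O(n^2):

a = 19, b = 2, c = 2
log_b(a) = log_2(19) = 4.2479

Case 1: c = 2 < log_2(19) = 4.2479
T(n) = O(n^(log_2 19))

For T(n) = 19T(n/2) + O(n^2): log_2(19) = 4.2479. This is Case 1 of the Master Theorem (c < log_b(a), work dominated by leaves), giving O(n^(log_2 19)).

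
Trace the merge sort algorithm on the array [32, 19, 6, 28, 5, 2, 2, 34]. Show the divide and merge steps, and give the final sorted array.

Merge sort trace:

Split: [32, 19, 6, 28, 5, 2, 2, 34] -> [32, 19, 6, 28] and [5, 2, 2, 34]
  Split: [32, 19, 6, 28] -> [32, 19] and [6, 28]
    Split: [32, 19] -> [32] and [19]
    Merge: [32] + [19] -> [19, 32]
    Split: [6, 28] -> [6] and [28]
    Merge: [6] + [28] -> [6, 28]
  Merge: [19, 32] + [6, 28] -> [6, 19, 28, 32]
  Split: [5, 2, 2, 34] -> [5, 2] and [2, 34]
    Split: [5, 2] -> [5] and [2]
    Merge: [5] + [2] -> [2, 5]
    Split: [2, 34] -> [2] and [34]
    Merge: [2] + [34] -> [2, 34]
  Merge: [2, 5] + [2, 34] -> [2, 2, 5, 34]
Merge: [6, 19, 28, 32] + [2, 2, 5, 34] -> [2, 2, 5, 6, 19, 28, 32, 34]

Final sorted array: [2, 2, 5, 6, 19, 28, 32, 34]

The merge sort proceeds by recursively splitting the array and merging sorted halves.
After all merges, the sorted array is [2, 2, 5, 6, 19, 28, 32, 34].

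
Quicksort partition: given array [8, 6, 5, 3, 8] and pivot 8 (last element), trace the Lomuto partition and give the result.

Lomuto partition with pivot = 8:

Initial array: [8, 6, 5, 3, 8]

arr[0]=8 <= 8: swap with position 0, array becomes [8, 6, 5, 3, 8]
arr[1]=6 <= 8: swap with position 1, array becomes [8, 6, 5, 3, 8]
arr[2]=5 <= 8: swap with position 2, array becomes [8, 6, 5, 3, 8]
arr[3]=3 <= 8: swap with position 3, array becomes [8, 6, 5, 3, 8]

Place pivot at position 4: [8, 6, 5, 3, 8]
Pivot position: 4

After partitioning with pivot 8, the array becomes [8, 6, 5, 3, 8]. The pivot is placed at index 4. All elements to the left of the pivot are <= 8, and all elements to the right are > 8.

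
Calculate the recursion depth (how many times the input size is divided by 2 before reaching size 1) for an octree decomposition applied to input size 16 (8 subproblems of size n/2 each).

For divide and conquer with division factor 2:

Problem sizes at each level:
Level 0: 16
Level 1: 8
Level 2: 4
Level 3: 2
Level 4: 1

The root is level 0 and the size-1 base case is level 4 (the tree spans levels 0 through 4, i.e. 5 levels counting the root), so the depth is the number of divisions: log_2(16) = 4

The recursion tree depth is log_2(16) = 4. At each level, the problem size is divided by 2, so it takes 4 divisions to reduce to a base case of size 1. The algorithm makes 8 recursive calls at each level.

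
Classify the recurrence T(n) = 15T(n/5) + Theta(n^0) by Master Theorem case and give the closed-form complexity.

Master Theorem for T(n) = 15T(n/5) + O(n^0):

a = 15, b = 5, c = 0
log_b(a) = log_5(15) = 1.6826

Case 1: c = 0 < log_5(15) = 1.6826
T(n) = O(n^(log_5 15))

For T(n) = 15T(n/5) + O(n^0): log_5(15) = 1.6826. This is Case 1 of the Master Theorem (c < log_b(a), work dominated by leaves), giving O(n^(log_5 15)).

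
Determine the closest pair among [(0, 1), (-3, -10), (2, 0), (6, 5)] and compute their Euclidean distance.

Computing all pairwise distances among 4 points:

d((0, 1), (-3, -10)) = 11.4018
d((0, 1), (2, 0)) = 2.2361 <-- minimum
d((0, 1), (6, 5)) = 7.2111
d((-3, -10), (2, 0)) = 11.1803
d((-3, -10), (6, 5)) = 17.4929
d((2, 0), (6, 5)) = 6.4031

Closest pair: (0, 1) and (2, 0) with distance 2.2361

The closest pair is (0, 1) and (2, 0) with Euclidean distance 2.2361. For 4 points, brute-force pairwise comparison is shown above. For large n, the divide-and-conquer algorithm (sort by x, recurse on halves, check the dividing strip) achieves O(n log n).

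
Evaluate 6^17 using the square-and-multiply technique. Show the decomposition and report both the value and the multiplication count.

Computing 6^17 by squaring (build up from 6^1; each line after the first costs one multiplication):

6^1 = 6
6^2 = (6^1)^2 = 6^2 = 36
6^4 = (6^2)^2 = 36^2 = 1296
6^8 = (6^4)^2 = 1296^2 = 1679616
6^16 = (6^8)^2 = 1679616^2 = 2821109907456
6^17 = 6 * 6^16 = 6 * 2821109907456 = 16926659444736

Result: 16926659444736
Multiplications needed: 5 (5 lines after 6^1)

6^17 = 16926659444736. Using exponentiation by squaring, this requires 5 multiplications. The key idea: if the exponent is even, square the half-power; if odd, multiply by the base once.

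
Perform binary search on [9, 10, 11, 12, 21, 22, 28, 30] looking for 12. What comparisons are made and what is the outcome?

Binary search for 12 in [9, 10, 11, 12, 21, 22, 28, 30]:

lo=0, hi=7, mid=3, arr[mid]=12 -> Found target at index 3!

Binary search finds 12 at index 3 after 1 comparisons. The search repeatedly halves the search space by comparing with the middle element.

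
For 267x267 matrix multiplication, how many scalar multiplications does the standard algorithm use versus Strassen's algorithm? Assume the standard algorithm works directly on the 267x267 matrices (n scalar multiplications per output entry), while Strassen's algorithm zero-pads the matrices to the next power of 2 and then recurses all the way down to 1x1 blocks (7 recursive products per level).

Matrix multiplication for 267x267 matrices:

Strassen's algorithm requires power-of-2 dimensions. Pad 267x267 to 512x512 (next power of 2).

Standard algorithm: 267^3 = 19034163 multiplications
Strassen's algorithm: 7^(log2(512)) = 7^9 = 40353607 multiplications
Difference: 19034163 - 40353607 = -21319444 (Strassen uses MORE here due to padding overhead — for small or just-over-power-of-2 n, padding can outweigh the per-level savings)

Standard: 19034163 multiplications (267^3). Strassen: 40353607 multiplications (7^9, after padding to 512x512). Strassen reduces 8 recursive multiplications to 7 at each level.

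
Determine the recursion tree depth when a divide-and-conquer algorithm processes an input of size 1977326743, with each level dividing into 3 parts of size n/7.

For divide and conquer with division factor 7:

Problem sizes at each level:
Level 0: 1977326743
Level 1: 282475249
Level 2: 40353607
Level 3: 5764801
Level 4: 823543
Level 5: 117649
Level 6: 16807
Level 7: 2401
Level 8: 343
Level 9: 49
Level 10: 7
Level 11: 1

The root is level 0 and the size-1 base case is level 11 (the tree spans levels 0 through 11, i.e. 12 levels counting the root), so the depth is the number of divisions: log_7(1977326743) = 11

The recursion tree depth is log_7(1977326743) = 11. At each level, the problem size is divided by 7, so it takes 11 divisions to reduce to a base case of size 1. The algorithm makes 3 recursive calls at each level.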